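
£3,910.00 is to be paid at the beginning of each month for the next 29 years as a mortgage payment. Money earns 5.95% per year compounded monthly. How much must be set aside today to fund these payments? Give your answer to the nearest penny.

This is an annuity due: 348 payments of £3,910.00 at the beginning of each month.
Periodic rate r = 0.0595/12 per month; n is counted in months.
PV = PMT × [(1 − (1+r)^−n)/r] × (1+r) = 3,910 × [1 − (1+r)^−348] / r × (1+r) = £650,750.16

£650,750.16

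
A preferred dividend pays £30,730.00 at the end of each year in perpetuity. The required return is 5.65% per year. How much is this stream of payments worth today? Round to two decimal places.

Periodic rate r = 0.0565 per year.
Level perpetuity: PV = PMT / r = 30,730 / (0.0565) = £543,893.81.

£543,893.81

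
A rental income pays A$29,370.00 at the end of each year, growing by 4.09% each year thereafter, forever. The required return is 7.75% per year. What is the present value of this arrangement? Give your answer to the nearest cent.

A$802,459.02

Periodic rate r = 0.0775 per year.
Growing perpetuity (Gordon): PV = PMT₁ / (r − g) = 29,370 / (r − 0.0409) = A$802,459.02.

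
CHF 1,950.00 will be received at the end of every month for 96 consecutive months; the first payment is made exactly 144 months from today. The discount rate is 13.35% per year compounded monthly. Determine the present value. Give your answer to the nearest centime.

Ordinary annuity of 96 payments, first payment at period 144.
Periodic rate r = 0.1335/12 per month; n is counted in months.
The ordinary-annuity PV formula values the stream one period before the first payment (period 143); discount that back 143 periods:
PV₀ = 1,950 × [1 − (1+r)^−96] / r × (1+r)^−143 = CHF 23,572.17

CHF 23,572.17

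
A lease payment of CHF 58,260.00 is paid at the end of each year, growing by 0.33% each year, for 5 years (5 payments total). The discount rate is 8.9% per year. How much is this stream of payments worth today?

Periodic rate r = 0.089 per year.
Growing ordinary annuity: PV = PMT₁ × [1 − ((1+g)/(1+r))^n] / (r − g) = 58,260 × [1 − ((1+0.0033)/(1+r))^5] / (r − 0.0033) = CHF 228,576.70.

CHF 228,576.70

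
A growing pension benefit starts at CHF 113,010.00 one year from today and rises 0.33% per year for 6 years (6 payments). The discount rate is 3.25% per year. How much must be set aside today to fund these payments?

Periodic rate r = 0.0325 per year.
Growing ordinary annuity: PV = PMT₁ × [1 − ((1+g)/(1+r))^n] / (r − g) = 113,010 × [1 − ((1+0.0033)/(1+r))^6] / (r − 0.0033) = CHF 611,999.51.

CHF 611,999.51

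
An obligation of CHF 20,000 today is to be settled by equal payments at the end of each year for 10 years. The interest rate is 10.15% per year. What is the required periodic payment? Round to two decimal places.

Level ordinary annuity; solve PV = PMT × [(1 − (1+r)^−n)/r] for PMT.
Periodic rate r = 0.1015 per year.
With n = 10: PMT = 20,000 / ([(1 − (1+r)^−n)/r]) = CHF 3,275.91

CHF 3,275.91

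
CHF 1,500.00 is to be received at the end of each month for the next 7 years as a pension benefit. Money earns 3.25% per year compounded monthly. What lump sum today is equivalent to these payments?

CHF 112,559.59

This is an ordinary annuity: 84 payments of CHF 1,500.00 at the end of each month.
Periodic rate r = 0.0325/12 per month; n is counted in months.
PV = PMT × [(1 − (1+r)^−n)/r] = 1,500 × [1 − (1+r)^−84] / r = CHF 112,559.59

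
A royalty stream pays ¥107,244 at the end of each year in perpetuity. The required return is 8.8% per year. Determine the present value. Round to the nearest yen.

Periodic rate r = 0.088 per year.
Level perpetuity: PV = PMT / r = 107,244 / (0.088) = ¥1,218,682.

¥1,218,682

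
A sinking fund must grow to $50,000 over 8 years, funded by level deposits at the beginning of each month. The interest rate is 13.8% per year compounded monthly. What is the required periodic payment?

Level annuity due; solve FV = PMT × [((1+r)^n − 1)/r] × (1+r) for PMT.
Periodic rate r = 0.138/12 per month; n is counted in months.
With n = 96: PMT = 50,000 / ([((1+r)^n − 1)/r] × (1+r)) = $284.62

$284.62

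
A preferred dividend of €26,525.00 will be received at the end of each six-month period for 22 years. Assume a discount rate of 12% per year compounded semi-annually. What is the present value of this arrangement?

This is an ordinary annuity: 44 payments of €26,525.00 at the end of each six-month period.
Periodic rate r = 0.12/2 per half-year; n is counted in half-years.
PV = PMT × [(1 − (1+r)^−n)/r] = 26,525 × [1 − (1+r)^−44] / r = €408,038.90

€408,038.90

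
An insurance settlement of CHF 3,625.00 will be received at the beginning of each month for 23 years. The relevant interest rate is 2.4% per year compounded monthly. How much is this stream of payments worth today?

CHF 769,828.93

This is an annuity due: 276 payments of CHF 3,625.00 at the beginning of each month.
Periodic rate r = 0.024/12 per month; n is counted in months.
PV = PMT × [(1 − (1+r)^−n)/r] × (1+r) = 3,625 × [1 − (1+r)^−276] / r × (1+r) = CHF 769,828.93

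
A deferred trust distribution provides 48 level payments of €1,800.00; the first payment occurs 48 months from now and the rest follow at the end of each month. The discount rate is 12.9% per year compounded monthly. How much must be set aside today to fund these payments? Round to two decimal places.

Ordinary annuity of 48 payments, first payment at period 48.
Periodic rate r = 0.129/12 per month; n is counted in months.
The ordinary-annuity PV formula values the stream one period before the first payment (period 47); discount that back 47 periods:
PV₀ = 1,800 × [1 − (1+r)^−48] / r × (1+r)^−47 = €40,666.79

€40,666.79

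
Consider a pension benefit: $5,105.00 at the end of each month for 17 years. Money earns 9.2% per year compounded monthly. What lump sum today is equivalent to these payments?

This is an ordinary annuity: 204 payments of $5,105.00 at the end of each month.
Periodic rate r = 0.092/12 per month; n is counted in months.
PV = PMT × [(1 − (1+r)^−n)/r] = 5,105 × [1 − (1+r)^−204] / r = $525,671.15

$525,671.15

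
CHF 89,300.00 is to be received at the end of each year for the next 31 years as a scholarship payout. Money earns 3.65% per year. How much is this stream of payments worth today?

This is an ordinary annuity: 31 payments of CHF 89,300.00 at the end of each year.
Periodic rate r = 0.0365 per year.
PV = PMT × [(1 − (1+r)^−n)/r] = 89,300 × [1 − (1+r)^−31] / r = CHF 1,641,363.61

CHF 1,641,363.61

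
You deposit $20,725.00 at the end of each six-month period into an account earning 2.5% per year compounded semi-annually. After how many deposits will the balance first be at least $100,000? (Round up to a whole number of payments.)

Periodic rate r = 0.025/2 per half-year; n is counted in half-years.
Ordinary annuity FV: 100,000 = 20,725 × [((1+r)^n − 1)/r].
(1+r)^n = 1 + 100,000 × r / 20,725, so n = ln(1 + 100,000·r/20,725) / ln(1+r) = 4.71.
Round up to a whole number of payments: n = 5.

5 payments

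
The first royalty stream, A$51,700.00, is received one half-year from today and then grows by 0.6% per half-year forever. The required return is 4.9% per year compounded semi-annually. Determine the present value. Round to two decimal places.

A$2,794,594.59

Periodic rate r = 0.049/2 per half-year.
Growing perpetuity (Gordon): PV = PMT₁ / (r − g) = 51,700 / (r − 0.006) = A$2,794,594.59.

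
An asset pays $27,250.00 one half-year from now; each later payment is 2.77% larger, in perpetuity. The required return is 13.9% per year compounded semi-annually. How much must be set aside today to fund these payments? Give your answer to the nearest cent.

$651,913.88

Periodic rate r = 0.139/2 per half-year.
Growing perpetuity (Gordon): PV = PMT₁ / (r − g) = 27,250 / (r − 0.0277) = $651,913.88.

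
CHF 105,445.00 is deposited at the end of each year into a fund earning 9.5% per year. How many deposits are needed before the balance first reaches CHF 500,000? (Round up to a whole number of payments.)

Periodic rate r = 0.095 per year.
Ordinary annuity FV: 500,000 = 105,445 × [((1+r)^n − 1)/r].
(1+r)^n = 1 + 500,000 × r / 105,445, so n = ln(1 + 500,000·r/105,445) / ln(1+r) = 4.10.
Round up to a whole number of payments: n = 5.

5 payments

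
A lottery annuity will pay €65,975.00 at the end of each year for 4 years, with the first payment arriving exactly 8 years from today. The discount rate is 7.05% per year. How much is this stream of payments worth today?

Ordinary annuity of 4 payments, first payment at period 8.
Periodic rate r = 0.0705 per year.
The ordinary-annuity PV formula values the stream one period before the first payment (period 7); discount that back 7 periods:
PV₀ = 65,975 × [1 − (1+r)^−4] / r × (1+r)^−7 = €138,555.87

€138,555.87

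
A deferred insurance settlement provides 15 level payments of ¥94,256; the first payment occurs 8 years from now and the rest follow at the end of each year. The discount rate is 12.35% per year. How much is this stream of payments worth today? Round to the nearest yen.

¥278,888

Ordinary annuity of 15 payments, first payment at period 8.
Periodic rate r = 0.1235 per year.
The ordinary-annuity PV formula values the stream one period before the first payment (period 7); discount that back 7 periods:
PV₀ = 94,256 × [1 − (1+r)^−15] / r × (1+r)^−7 = ¥278,888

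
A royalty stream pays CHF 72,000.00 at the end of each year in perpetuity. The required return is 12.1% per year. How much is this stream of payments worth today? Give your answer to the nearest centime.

CHF 595,041.32

Periodic rate r = 0.121 per year.
Level perpetuity: PV = PMT / r = 72,000 / (0.121) = CHF 595,041.32.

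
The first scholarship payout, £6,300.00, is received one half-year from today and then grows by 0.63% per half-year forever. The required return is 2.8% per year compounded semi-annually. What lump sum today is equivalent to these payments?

£818,181.82

Periodic rate r = 0.028/2 per half-year.
Growing perpetuity (Gordon): PV = PMT₁ / (r − g) = 6,300 / (r − 0.0063) = £818,181.82.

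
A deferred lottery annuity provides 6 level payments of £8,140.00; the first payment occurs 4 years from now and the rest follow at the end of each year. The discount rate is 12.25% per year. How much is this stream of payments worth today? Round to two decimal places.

£23,495.64

Ordinary annuity of 6 payments, first payment at period 4.
Periodic rate r = 0.1225 per year.
The ordinary-annuity PV formula values the stream one period before the first payment (period 3); discount that back 3 periods:
PV₀ = 8,140 × [1 − (1+r)^−6] / r × (1+r)^−3 = £23,495.64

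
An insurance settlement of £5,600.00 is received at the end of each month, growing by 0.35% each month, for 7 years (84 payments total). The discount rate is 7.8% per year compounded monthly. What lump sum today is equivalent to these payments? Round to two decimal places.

£413,989.97

Periodic rate r = 0.078/12 per month; n is counted in months.
Growing ordinary annuity: PV = PMT₁ × [1 − ((1+g)/(1+r))^n] / (r − g) = 5,600 × [1 − ((1+0.0035)/(1+r))^84] / (r − 0.0035) = £413,989.97.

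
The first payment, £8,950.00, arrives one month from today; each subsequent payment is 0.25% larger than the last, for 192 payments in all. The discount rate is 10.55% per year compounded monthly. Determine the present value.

£994,586.07

Periodic rate r = 0.1055/12 per month; n is counted in months.
Growing ordinary annuity: PV = PMT₁ × [1 − ((1+g)/(1+r))^n] / (r − g) = 8,950 × [1 − ((1+0.0025)/(1+r))^192] / (r − 0.0025) = £994,586.07.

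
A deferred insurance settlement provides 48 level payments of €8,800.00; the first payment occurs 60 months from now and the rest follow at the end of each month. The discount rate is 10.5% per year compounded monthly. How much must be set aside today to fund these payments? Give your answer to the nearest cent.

€205,568.26

Ordinary annuity of 48 payments, first payment at period 60.
Periodic rate r = 0.105/12 per month; n is counted in months.
The ordinary-annuity PV formula values the stream one period before the first payment (period 59); discount that back 59 periods:
PV₀ = 8,800 × [1 − (1+r)^−48] / r × (1+r)^−59 = €205,568.26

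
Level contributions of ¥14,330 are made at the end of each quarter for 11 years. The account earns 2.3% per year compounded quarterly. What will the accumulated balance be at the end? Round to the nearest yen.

This is an ordinary annuity: 44 deposits of ¥14,330 at the end of each quarter.
Periodic rate r = 0.023/4 per quarter; n is counted in quarters.
FV = PMT × [((1+r)^n − 1)/r] = 14,330 × [(1+r)^44 − 1] / r = ¥715,130

¥715,130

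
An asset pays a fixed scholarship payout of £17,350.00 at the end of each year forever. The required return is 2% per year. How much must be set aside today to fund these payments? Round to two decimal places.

£867,500.00

Periodic rate r = 0.02 per year.
Level perpetuity: PV = PMT / r = 17,350 / (0.02) = £867,500.00.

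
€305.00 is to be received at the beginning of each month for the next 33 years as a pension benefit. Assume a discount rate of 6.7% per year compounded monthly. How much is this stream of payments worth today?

This is an annuity due: 396 payments of €305.00 at the beginning of each month.
Periodic rate r = 0.067/12 per month; n is counted in months.
PV = PMT × [(1 − (1+r)^−n)/r] × (1+r) = 305 × [1 − (1+r)^−396] / r × (1+r) = €48,874.69

€48,874.69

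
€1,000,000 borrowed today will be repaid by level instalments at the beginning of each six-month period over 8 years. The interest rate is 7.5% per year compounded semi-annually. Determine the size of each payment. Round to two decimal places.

€81,199.83

Level annuity due; solve PV = PMT × [(1 − (1+r)^−n)/r] × (1+r) for PMT.
Periodic rate r = 0.075/2 per half-year; n is counted in half-years.
With n = 16: PMT = 1,000,000 / ([(1 − (1+r)^−n)/r] × (1+r)) = €81,199.83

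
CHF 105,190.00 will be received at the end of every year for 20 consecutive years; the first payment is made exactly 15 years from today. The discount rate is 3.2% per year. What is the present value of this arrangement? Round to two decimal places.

Ordinary annuity of 20 payments, first payment at period 15.
Periodic rate r = 0.032 per year.
The ordinary-annuity PV formula values the stream one period before the first payment (period 14); discount that back 14 periods:
PV₀ = 105,190 × [1 − (1+r)^−20] / r × (1+r)^−14 = CHF 988,534.54

CHF 988,534.54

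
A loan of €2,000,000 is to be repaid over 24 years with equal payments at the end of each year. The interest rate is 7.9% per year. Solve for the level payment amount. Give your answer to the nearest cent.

Level ordinary annuity; solve PV = PMT × [(1 − (1+r)^−n)/r] for PMT.
Periodic rate r = 0.079 per year.
With n = 24: PMT = 2,000,000 / ([(1 − (1+r)^−n)/r]) = €188,374.36

€188,374.36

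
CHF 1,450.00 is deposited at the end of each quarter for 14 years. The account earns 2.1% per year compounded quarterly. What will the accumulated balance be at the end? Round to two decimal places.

This is an ordinary annuity: 56 deposits of CHF 1,450.00 at the end of each quarter.
Periodic rate r = 0.021/4 per quarter; n is counted in quarters.
FV = PMT × [((1+r)^n − 1)/r] = 1,450 × [(1+r)^56 − 1] / r = CHF 94,112.56

CHF 94,112.56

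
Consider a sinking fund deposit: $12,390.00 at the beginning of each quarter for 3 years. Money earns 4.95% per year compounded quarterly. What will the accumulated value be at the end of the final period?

$161,199.28

This is an annuity due: 12 deposits of $12,390.00 at the beginning of each quarter.
Periodic rate r = 0.0495/4 per quarter; n is counted in quarters.
FV = PMT × [((1+r)^n − 1)/r] × (1+r) = 12,390 × [(1+r)^12 − 1] / r × (1+r) = $161,199.28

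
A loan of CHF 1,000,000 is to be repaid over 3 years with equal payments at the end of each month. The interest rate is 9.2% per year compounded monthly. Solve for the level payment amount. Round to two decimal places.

Level ordinary annuity; solve PV = PMT × [(1 − (1+r)^−n)/r] for PMT.
Periodic rate r = 0.092/12 per month; n is counted in months.
With n = 36: PMT = 1,000,000 / ([(1 − (1+r)^−n)/r]) = CHF 31,892.90

CHF 31,892.90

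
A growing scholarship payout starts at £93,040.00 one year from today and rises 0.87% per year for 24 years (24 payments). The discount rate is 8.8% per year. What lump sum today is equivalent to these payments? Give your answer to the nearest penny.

£982,460.30

Periodic rate r = 0.088 per year.
Growing ordinary annuity: PV = PMT₁ × [1 − ((1+g)/(1+r))^n] / (r − g) = 93,040 × [1 − ((1+0.0087)/(1+r))^24] / (r − 0.0087) = £982,460.30.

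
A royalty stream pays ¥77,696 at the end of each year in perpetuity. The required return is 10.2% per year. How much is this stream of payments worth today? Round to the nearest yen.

Periodic rate r = 0.102 per year.
Level perpetuity: PV = PMT / r = 77,696 / (0.102) = ¥761,725.

¥761,725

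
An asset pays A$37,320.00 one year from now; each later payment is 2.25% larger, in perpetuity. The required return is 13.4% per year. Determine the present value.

Periodic rate r = 0.134 per year.
Growing perpetuity (Gordon): PV = PMT₁ / (r − g) = 37,320 / (r − 0.0225) = A$334,708.52.

A$334,708.52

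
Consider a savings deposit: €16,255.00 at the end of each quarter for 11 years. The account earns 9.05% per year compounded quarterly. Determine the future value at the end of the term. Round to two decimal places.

This is an ordinary annuity: 44 deposits of €16,255.00 at the end of each quarter.
Periodic rate r = 0.0905/4 per quarter; n is counted in quarters.
FV = PMT × [((1+r)^n − 1)/r] = 16,255 × [(1+r)^44 − 1] / r = €1,204,285.52

€1,204,285.52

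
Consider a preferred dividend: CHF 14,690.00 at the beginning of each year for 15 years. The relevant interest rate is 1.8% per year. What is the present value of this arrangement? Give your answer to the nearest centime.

This is an annuity due: 15 payments of CHF 14,690.00 at the beginning of each year.
Periodic rate r = 0.018 per year.
PV = PMT × [(1 − (1+r)^−n)/r] × (1+r) = 14,690 × [1 − (1+r)^−15] / r × (1+r) = CHF 195,059.85

CHF 195,059.85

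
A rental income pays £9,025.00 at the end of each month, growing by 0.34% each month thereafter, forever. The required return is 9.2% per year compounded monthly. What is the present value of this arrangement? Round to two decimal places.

Periodic rate r = 0.092/12 per month.
Growing perpetuity (Gordon): PV = PMT₁ / (r − g) = 9,025 / (r − 0.0034) = £2,115,234.38.

£2,115,234.38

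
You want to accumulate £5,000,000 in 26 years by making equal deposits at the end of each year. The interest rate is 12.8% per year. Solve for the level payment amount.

Level ordinary annuity; solve FV = PMT × [((1+r)^n − 1)/r] for PMT.
Periodic rate r = 0.128 per year.
With n = 26: PMT = 5,000,000 / ([((1+r)^n − 1)/r]) = £29,209.60

£29,209.60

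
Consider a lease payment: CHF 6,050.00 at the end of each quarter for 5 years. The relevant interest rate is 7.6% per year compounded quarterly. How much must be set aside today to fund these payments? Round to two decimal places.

CHF 99,887.52

This is an ordinary annuity: 20 payments of CHF 6,050.00 at the end of each quarter.
Periodic rate r = 0.076/4 per quarter; n is counted in quarters.
PV = PMT × [(1 − (1+r)^−n)/r] = 6,050 × [1 − (1+r)^−20] / r = CHF 99,887.52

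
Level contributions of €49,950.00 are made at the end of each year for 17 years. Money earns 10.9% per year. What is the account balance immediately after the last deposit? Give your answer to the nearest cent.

This is an ordinary annuity: 17 deposits of €49,950.00 at the end of each year.
Periodic rate r = 0.109 per year.
FV = PMT × [((1+r)^n − 1)/r] = 49,950 × [(1+r)^17 − 1] / r = €2,202,132.95

€2,202,132.95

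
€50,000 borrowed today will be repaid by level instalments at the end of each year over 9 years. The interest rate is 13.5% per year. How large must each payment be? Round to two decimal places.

Level ordinary annuity; solve PV = PMT × [(1 − (1+r)^−n)/r] for PMT.
Periodic rate r = 0.135 per year.
With n = 9: PMT = 50,000 / ([(1 − (1+r)^−n)/r]) = €9,925.26

€9,925.26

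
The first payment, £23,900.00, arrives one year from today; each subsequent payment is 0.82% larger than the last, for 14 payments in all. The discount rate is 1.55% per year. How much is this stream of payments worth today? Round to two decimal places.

Periodic rate r = 0.0155 per year.
Growing ordinary annuity: PV = PMT₁ × [1 − ((1+g)/(1+r))^n] / (r − g) = 23,900 × [1 − ((1+0.0082)/(1+r))^14] / (r − 0.0082) = £314,531.13.

£314,531.13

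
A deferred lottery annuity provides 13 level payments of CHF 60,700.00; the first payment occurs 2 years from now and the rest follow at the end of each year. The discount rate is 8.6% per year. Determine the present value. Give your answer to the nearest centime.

CHF 427,552.56

Ordinary annuity of 13 payments, first payment at period 2.
Periodic rate r = 0.086 per year.
The ordinary-annuity PV formula values the stream one period before the first payment (period 1); discount that back 1 periods:
PV₀ = 60,700 × [1 − (1+r)^−13] / r × (1+r)^−1 = CHF 427,552.56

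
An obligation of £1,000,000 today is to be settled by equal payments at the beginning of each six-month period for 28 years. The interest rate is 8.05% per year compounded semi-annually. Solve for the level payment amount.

Level annuity due; solve PV = PMT × [(1 − (1+r)^−n)/r] × (1+r) for PMT.
Periodic rate r = 0.0805/2 per half-year; n is counted in half-years.
With n = 56: PMT = 1,000,000 / ([(1 − (1+r)^−n)/r] × (1+r)) = £43,461.20

£43,461.20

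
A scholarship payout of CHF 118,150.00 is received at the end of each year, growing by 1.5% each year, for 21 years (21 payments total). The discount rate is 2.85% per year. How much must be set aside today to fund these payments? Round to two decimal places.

CHF 2,120,583.12

Periodic rate r = 0.0285 per year.
Growing ordinary annuity: PV = PMT₁ × [1 − ((1+g)/(1+r))^n] / (r − g) = 118,150 × [1 − ((1+0.015)/(1+r))^21] / (r − 0.015) = CHF 2,120,583.12.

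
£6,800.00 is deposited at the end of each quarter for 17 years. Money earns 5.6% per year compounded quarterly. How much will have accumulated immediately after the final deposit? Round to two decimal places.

This is an ordinary annuity: 68 deposits of £6,800.00 at the end of each quarter.
Periodic rate r = 0.056/4 per quarter; n is counted in quarters.
FV = PMT × [((1+r)^n − 1)/r] = 6,800 × [(1+r)^68 − 1] / r = £764,434.83

£764,434.83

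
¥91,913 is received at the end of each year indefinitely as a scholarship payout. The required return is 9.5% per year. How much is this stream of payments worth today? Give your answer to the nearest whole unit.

Periodic rate r = 0.095 per year.
Level perpetuity: PV = PMT / r = 91,913 / (0.095) = ¥967,505.

¥967,505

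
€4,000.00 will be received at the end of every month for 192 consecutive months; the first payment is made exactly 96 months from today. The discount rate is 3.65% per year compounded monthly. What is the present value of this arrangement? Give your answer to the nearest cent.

Ordinary annuity of 192 payments, first payment at period 96.
Periodic rate r = 0.0365/12 per month; n is counted in months.
The ordinary-annuity PV formula values the stream one period before the first payment (period 95); discount that back 95 periods:
PV₀ = 4,000 × [1 − (1+r)^−192] / r × (1+r)^−95 = €435,424.70

€435,424.70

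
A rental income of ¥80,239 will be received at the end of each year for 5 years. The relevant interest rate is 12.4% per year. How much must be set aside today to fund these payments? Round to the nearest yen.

¥286,400

This is an ordinary annuity: 5 payments of ¥80,239 at the end of each year.
Periodic rate r = 0.124 per year.
PV = PMT × [(1 − (1+r)^−n)/r] = 80,239 × [1 − (1+r)^−5] / r = ¥286,400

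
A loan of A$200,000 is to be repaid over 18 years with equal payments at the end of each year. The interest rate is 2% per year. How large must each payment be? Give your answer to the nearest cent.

A$13,340.42

Level ordinary annuity; solve PV = PMT × [(1 − (1+r)^−n)/r] for PMT.
Periodic rate r = 0.02 per year.
With n = 18: PMT = 200,000 / ([(1 − (1+r)^−n)/r]) = A$13,340.42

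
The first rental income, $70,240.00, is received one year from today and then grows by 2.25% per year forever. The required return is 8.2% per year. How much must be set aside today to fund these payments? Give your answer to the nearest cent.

Periodic rate r = 0.082 per year.
Growing perpetuity (Gordon): PV = PMT₁ / (r − g) = 70,240 / (r − 0.0225) = $1,180,504.20.

$1,180,504.20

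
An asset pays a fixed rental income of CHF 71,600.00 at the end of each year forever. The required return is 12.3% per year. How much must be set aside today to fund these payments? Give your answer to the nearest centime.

CHF 582,113.82

Periodic rate r = 0.123 per year.
Level perpetuity: PV = PMT / r = 71,600 / (0.123) = CHF 582,113.82.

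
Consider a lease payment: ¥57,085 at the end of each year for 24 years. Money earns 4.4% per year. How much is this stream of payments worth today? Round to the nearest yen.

This is an ordinary annuity: 24 payments of ¥57,085 at the end of each year.
Periodic rate r = 0.044 per year.
PV = PMT × [(1 − (1+r)^−n)/r] = 57,085 × [1 − (1+r)^−24] / r = ¥835,795

¥835,795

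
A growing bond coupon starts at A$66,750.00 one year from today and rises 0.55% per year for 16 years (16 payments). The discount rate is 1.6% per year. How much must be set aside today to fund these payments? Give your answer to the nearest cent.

Periodic rate r = 0.016 per year.
Growing ordinary annuity: PV = PMT₁ × [1 − ((1+g)/(1+r))^n] / (r − g) = 66,750 × [1 − ((1+0.0055)/(1+r))^16] / (r − 0.0055) = A$973,504.95.

A$973,504.95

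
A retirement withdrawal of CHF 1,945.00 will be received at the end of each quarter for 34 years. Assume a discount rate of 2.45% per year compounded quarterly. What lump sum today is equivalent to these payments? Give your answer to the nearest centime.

This is an ordinary annuity: 136 payments of CHF 1,945.00 at the end of each quarter.
Periodic rate r = 0.0245/4 per quarter; n is counted in quarters.
PV = PMT × [(1 − (1+r)^−n)/r] = 1,945 × [1 − (1+r)^−136] / r = CHF 179,146.71

CHF 179,146.71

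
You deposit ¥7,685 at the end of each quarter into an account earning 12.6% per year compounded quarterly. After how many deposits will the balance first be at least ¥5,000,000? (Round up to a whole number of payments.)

Periodic rate r = 0.126/4 per quarter; n is counted in quarters.
Ordinary annuity FV: 5,000,000 = 7,685 × [((1+r)^n − 1)/r].
(1+r)^n = 1 + 5,000,000 × r / 7,685, so n = ln(1 + 5,000,000·r/7,685) / ln(1+r) = 98.92.
Round up to a whole number of payments: n = 99.

99 payments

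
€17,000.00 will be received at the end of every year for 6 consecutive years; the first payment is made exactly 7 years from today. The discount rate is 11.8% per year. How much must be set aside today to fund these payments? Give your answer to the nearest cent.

Ordinary annuity of 6 payments, first payment at period 7.
Periodic rate r = 0.118 per year.
The ordinary-annuity PV formula values the stream one period before the first payment (period 6); discount that back 6 periods:
PV₀ = 17,000 × [1 − (1+r)^−6] / r × (1+r)^−6 = €35,995.88

€35,995.88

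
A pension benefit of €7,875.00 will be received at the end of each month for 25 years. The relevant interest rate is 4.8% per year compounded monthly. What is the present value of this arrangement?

This is an ordinary annuity: 300 payments of €7,875.00 at the end of each month.
Periodic rate r = 0.048/12 per month; n is counted in months.
PV = PMT × [(1 − (1+r)^−n)/r] = 7,875 × [1 − (1+r)^−300] / r = €1,374,352.84

€1,374,352.84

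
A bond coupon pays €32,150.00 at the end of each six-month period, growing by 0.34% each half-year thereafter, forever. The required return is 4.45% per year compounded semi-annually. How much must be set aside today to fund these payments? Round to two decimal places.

Periodic rate r = 0.0445/2 per half-year.
Growing perpetuity (Gordon): PV = PMT₁ / (r − g) = 32,150 / (r − 0.0034) = €1,705,570.29.

€1,705,570.29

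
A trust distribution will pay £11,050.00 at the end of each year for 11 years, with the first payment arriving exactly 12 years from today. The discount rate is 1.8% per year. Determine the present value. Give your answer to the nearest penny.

£89,894.60

Ordinary annuity of 11 payments, first payment at period 12.
Periodic rate r = 0.018 per year.
The ordinary-annuity PV formula values the stream one period before the first payment (period 11); discount that back 11 periods:
PV₀ = 11,050 × [1 − (1+r)^−11] / r × (1+r)^−11 = £89,894.60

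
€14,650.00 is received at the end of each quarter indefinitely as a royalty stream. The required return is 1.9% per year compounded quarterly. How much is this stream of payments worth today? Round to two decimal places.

€3,084,210.53

Periodic rate r = 0.019/4 per quarter.
Level perpetuity: PV = PMT / r = 14,650 / (0.019/4) = €3,084,210.53.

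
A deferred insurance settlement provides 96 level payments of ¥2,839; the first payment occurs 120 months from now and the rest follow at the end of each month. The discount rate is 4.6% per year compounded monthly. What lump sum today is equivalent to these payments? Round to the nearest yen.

Ordinary annuity of 96 payments, first payment at period 120.
Periodic rate r = 0.046/12 per month; n is counted in months.
The ordinary-annuity PV formula values the stream one period before the first payment (period 119); discount that back 119 periods:
PV₀ = 2,839 × [1 − (1+r)^−96] / r × (1+r)^−119 = ¥144,396

¥144,396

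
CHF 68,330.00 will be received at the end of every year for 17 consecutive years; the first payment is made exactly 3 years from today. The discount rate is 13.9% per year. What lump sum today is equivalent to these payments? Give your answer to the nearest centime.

CHF 337,459.85

Ordinary annuity of 17 payments, first payment at period 3.
Periodic rate r = 0.139 per year.
The ordinary-annuity PV formula values the stream one period before the first payment (period 2); discount that back 2 periods:
PV₀ = 68,330 × [1 − (1+r)^−17] / r × (1+r)^−2 = CHF 337,459.85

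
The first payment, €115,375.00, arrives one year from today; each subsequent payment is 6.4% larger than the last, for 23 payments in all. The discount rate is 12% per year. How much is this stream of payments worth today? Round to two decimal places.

Periodic rate r = 0.12 per year.
Growing ordinary annuity: PV = PMT₁ × [1 − ((1+g)/(1+r))^n] / (r − g) = 115,375 × [1 − ((1+0.064)/(1+r))^23] / (r − 0.064) = €1,427,030.38.

€1,427,030.38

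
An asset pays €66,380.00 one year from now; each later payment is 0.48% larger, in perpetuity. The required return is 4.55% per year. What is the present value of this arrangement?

€1,630,958.23

Periodic rate r = 0.0455 per year.
Growing perpetuity (Gordon): PV = PMT₁ / (r − g) = 66,380 / (r − 0.0048) = €1,630,958.23.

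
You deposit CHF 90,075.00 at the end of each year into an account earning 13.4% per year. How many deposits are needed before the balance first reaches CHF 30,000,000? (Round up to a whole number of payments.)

31 payments

Periodic rate r = 0.134 per year.
Ordinary annuity FV: 30,000,000 = 90,075 × [((1+r)^n − 1)/r].
(1+r)^n = 1 + 30,000,000 × r / 90,075, so n = ln(1 + 30,000,000·r/90,075) / ln(1+r) = 30.38.
Round up to a whole number of payments: n = 31.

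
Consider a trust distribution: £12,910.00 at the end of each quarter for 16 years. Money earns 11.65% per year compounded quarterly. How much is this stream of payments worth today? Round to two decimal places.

This is an ordinary annuity: 64 payments of £12,910.00 at the end of each quarter.
Periodic rate r = 0.1165/4 per quarter; n is counted in quarters.
PV = PMT × [(1 − (1+r)^−n)/r] = 12,910 × [1 − (1+r)^−64] / r = £372,678.81

£372,678.81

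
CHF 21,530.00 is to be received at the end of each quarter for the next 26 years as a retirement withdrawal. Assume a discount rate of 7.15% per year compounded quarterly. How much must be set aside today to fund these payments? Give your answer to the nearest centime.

This is an ordinary annuity: 104 payments of CHF 21,530.00 at the end of each quarter.
Periodic rate r = 0.0715/4 per quarter; n is counted in quarters.
PV = PMT × [(1 − (1+r)^−n)/r] = 21,530 × [1 − (1+r)^−104] / r = CHF 1,013,676.83

CHF 1,013,676.83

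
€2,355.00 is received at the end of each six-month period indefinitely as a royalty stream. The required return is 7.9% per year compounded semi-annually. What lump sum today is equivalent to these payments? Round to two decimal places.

€59,620.25

Periodic rate r = 0.079/2 per half-year.
Level perpetuity: PV = PMT / r = 2,355 / (0.079/2) = €59,620.25.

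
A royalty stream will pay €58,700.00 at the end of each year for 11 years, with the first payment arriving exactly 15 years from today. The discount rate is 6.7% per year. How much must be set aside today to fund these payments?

€180,233.75

Ordinary annuity of 11 payments, first payment at period 15.
Periodic rate r = 0.067 per year.
The ordinary-annuity PV formula values the stream one period before the first payment (period 14); discount that back 14 periods:
PV₀ = 58,700 × [1 − (1+r)^−11] / r × (1+r)^−14 = €180,233.75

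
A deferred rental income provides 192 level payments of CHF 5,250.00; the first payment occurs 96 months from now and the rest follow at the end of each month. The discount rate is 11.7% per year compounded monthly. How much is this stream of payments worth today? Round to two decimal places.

CHF 180,960.22

Ordinary annuity of 192 payments, first payment at period 96.
Periodic rate r = 0.117/12 per month; n is counted in months.
The ordinary-annuity PV formula values the stream one period before the first payment (period 95); discount that back 95 periods:
PV₀ = 5,250 × [1 − (1+r)^−192] / r × (1+r)^−95 = CHF 180,960.22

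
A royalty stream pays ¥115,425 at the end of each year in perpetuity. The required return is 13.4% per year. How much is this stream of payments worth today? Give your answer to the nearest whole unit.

Periodic rate r = 0.134 per year.
Level perpetuity: PV = PMT / r = 115,425 / (0.134) = ¥861,381.

¥861,381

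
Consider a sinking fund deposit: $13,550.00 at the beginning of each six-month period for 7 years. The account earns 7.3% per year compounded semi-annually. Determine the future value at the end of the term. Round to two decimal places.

This is an annuity due: 14 deposits of $13,550.00 at the beginning of each six-month period.
Periodic rate r = 0.073/2 per half-year; n is counted in half-years.
FV = PMT × [((1+r)^n − 1)/r] × (1+r) = 13,550 × [(1+r)^14 − 1] / r × (1+r) = $250,820.25

$250,820.25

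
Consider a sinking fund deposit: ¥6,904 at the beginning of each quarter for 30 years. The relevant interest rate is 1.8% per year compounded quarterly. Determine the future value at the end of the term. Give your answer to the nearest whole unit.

¥1,100,255

This is an annuity due: 120 deposits of ¥6,904 at the beginning of each quarter.
Periodic rate r = 0.018/4 per quarter; n is counted in quarters.
FV = PMT × [((1+r)^n − 1)/r] × (1+r) = 6,904 × [(1+r)^120 − 1] / r × (1+r) = ¥1,100,255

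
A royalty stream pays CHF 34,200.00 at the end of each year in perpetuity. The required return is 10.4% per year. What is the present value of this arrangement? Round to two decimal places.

Periodic rate r = 0.104 per year.
Level perpetuity: PV = PMT / r = 34,200 / (0.104) = CHF 328,846.15.

CHF 328,846.15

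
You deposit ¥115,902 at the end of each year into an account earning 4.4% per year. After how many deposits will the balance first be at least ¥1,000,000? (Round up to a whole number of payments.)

Periodic rate r = 0.044 per year.
Ordinary annuity FV: 1,000,000 = 115,902 × [((1+r)^n − 1)/r].
(1+r)^n = 1 + 1,000,000 × r / 115,902, so n = ln(1 + 1,000,000·r/115,902) / ln(1+r) = 7.47.
Round up to a whole number of payments: n = 8.

8 payments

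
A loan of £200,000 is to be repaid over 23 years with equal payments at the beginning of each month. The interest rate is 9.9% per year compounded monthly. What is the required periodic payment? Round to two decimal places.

£1,825.54

Level annuity due; solve PV = PMT × [(1 − (1+r)^−n)/r] × (1+r) for PMT.
Periodic rate r = 0.099/12 per month; n is counted in months.
With n = 276: PMT = 200,000 / ([(1 − (1+r)^−n)/r] × (1+r)) = £1,825.54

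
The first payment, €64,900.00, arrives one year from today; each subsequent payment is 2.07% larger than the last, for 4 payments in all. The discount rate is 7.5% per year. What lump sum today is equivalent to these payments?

€223,799.77

Periodic rate r = 0.075 per year.
Growing ordinary annuity: PV = PMT₁ × [1 − ((1+g)/(1+r))^n] / (r − g) = 64,900 × [1 − ((1+0.0207)/(1+r))^4] / (r − 0.0207) = €223,799.77.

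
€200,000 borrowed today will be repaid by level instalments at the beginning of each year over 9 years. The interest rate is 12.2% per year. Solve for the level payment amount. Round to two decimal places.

Level annuity due; solve PV = PMT × [(1 − (1+r)^−n)/r] × (1+r) for PMT.
Periodic rate r = 0.122 per year.
With n = 9: PMT = 200,000 / ([(1 − (1+r)^−n)/r] × (1+r)) = €33,709.09

€33,709.09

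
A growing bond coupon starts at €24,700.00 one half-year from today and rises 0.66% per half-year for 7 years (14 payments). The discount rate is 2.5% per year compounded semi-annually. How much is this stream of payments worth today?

€328,891.60

Periodic rate r = 0.025/2 per half-year; n is counted in half-years.
Growing ordinary annuity: PV = PMT₁ × [1 − ((1+g)/(1+r))^n] / (r − g) = 24,700 × [1 − ((1+0.0066)/(1+r))^14] / (r − 0.0066) = €328,891.60.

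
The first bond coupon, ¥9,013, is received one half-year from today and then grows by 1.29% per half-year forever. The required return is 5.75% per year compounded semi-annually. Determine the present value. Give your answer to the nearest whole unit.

¥568,644

Periodic rate r = 0.0575/2 per half-year.
Growing perpetuity (Gordon): PV = PMT₁ / (r − g) = 9,013 / (r − 0.0129) = ¥568,644.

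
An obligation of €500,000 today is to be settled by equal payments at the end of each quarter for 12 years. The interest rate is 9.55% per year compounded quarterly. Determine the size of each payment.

€17,612.54

Level ordinary annuity; solve PV = PMT × [(1 − (1+r)^−n)/r] for PMT.
Periodic rate r = 0.0955/4 per quarter; n is counted in quarters.
With n = 48: PMT = 500,000 / ([(1 − (1+r)^−n)/r]) = €17,612.54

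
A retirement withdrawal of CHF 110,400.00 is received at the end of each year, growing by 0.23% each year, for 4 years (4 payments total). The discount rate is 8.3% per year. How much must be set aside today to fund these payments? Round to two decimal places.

CHF 364,402.05

Periodic rate r = 0.083 per year.
Growing ordinary annuity: PV = PMT₁ × [1 − ((1+g)/(1+r))^n] / (r − g) = 110,400 × [1 − ((1+0.0023)/(1+r))^4] / (r − 0.0023) = CHF 364,402.05.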